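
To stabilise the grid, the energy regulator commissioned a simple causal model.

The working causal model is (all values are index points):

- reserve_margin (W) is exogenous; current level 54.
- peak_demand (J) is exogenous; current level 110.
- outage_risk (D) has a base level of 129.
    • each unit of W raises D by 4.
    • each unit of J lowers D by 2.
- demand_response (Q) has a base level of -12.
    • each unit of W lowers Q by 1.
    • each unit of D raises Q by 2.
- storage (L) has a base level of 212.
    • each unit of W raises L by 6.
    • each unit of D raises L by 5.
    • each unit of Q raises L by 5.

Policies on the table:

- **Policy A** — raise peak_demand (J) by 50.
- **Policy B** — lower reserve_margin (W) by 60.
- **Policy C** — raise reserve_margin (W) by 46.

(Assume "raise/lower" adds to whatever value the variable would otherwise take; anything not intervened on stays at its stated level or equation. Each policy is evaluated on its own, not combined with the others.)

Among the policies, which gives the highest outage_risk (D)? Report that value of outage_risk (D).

309

Policy A (J + 50):
  W = 54
  J = 110 + 50 = 160
  D = 129 + 4·54 − 2·160 = 25
Policy B (W − 60):
  W = 54 − 60 = -6
  J = 110
  D = 129 + 4·(-6) − 2·110 = -115
Policy C (W + 46):
  W = 54 + 46 = 100
  J = 110
  D = 129 + 4·100 − 2·110 = 309
Comparing — Policy A: D=25, Policy B: D=-115, Policy C: D=309. Highest is 309 (Policy C).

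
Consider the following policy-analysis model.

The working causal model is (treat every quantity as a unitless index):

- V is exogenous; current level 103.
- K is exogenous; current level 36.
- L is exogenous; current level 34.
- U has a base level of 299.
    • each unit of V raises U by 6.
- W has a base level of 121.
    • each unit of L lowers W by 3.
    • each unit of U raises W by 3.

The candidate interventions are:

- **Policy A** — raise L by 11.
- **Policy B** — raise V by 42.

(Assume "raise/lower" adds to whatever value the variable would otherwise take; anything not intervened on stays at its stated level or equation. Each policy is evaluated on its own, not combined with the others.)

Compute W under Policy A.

2737

Policy A (L + 11):
  V = 103
  L = 34 + 11 = 45
  U = 299 + 6·103 = 917
  W = 121 − 3·45 + 3·917 = 2737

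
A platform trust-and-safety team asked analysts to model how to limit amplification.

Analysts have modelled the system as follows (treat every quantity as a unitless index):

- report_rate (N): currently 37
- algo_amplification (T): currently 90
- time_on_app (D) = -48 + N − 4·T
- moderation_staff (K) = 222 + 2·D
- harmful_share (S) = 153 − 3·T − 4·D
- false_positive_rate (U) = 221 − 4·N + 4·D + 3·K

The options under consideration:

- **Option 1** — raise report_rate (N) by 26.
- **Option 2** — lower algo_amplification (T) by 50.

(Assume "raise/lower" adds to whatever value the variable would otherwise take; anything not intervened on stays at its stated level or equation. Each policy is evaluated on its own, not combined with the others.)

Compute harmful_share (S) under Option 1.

1263

Option 1 (N + 26):
  N = 37 + 26 = 63
  T = 90
  D = -48 + 63 − 4·90 = -345
  S = 153 − 3·90 − 4·(-345) = 1263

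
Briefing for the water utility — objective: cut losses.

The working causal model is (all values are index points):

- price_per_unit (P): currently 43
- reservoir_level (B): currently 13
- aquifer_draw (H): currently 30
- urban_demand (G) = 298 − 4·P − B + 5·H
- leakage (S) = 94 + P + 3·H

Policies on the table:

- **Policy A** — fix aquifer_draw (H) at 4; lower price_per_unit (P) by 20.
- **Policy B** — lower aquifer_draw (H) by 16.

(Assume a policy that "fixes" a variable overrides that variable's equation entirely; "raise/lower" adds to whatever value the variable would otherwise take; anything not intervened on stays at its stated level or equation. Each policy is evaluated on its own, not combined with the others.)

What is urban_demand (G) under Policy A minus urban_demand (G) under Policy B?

30

Policy A (H := 4, P − 20):
  P = 43 − 20 = 23
  B = 13
  H = 4
  G = 298 − 4·23 − 13 + 5·4 = 213
Policy B (H − 16):
  P = 43
  B = 13
  H = 30 − 16 = 14
  G = 298 − 4·43 − 13 + 5·14 = 183
G: 213 − 183 = 30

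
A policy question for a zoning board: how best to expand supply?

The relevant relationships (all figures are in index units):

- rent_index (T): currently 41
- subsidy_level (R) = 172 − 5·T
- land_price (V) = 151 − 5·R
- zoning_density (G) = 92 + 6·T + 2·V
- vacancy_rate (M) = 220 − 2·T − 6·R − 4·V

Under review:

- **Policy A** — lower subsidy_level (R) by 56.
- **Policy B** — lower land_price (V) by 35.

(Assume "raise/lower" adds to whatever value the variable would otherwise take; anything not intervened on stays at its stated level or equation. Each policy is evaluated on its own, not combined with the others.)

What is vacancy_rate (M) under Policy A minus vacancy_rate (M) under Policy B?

Policy A (R − 56):
  T = 41
  R = 172 − 5·41 (−56 from intervention) = -89
  V = 151 − 5·(-89) = 596
  M = 220 − 2·41 − 6·(-89) − 4·596 = -1712
Policy B (V − 35):
  T = 41
  R = 172 − 5·41 = -33
  V = 151 − 5·(-33) (−35 from intervention) = 281
  M = 220 − 2·41 − 6·(-33) − 4·281 = -788
M: -1712 − (-788) = -924

-924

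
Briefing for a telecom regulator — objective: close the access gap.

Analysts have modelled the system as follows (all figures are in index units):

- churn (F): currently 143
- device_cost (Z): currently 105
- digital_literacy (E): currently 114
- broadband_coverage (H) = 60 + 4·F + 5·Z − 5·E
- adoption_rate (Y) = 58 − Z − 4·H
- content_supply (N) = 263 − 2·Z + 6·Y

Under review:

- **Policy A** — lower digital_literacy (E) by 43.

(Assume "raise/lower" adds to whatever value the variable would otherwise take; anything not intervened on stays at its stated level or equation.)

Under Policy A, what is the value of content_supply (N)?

-19477

Policy A (E − 43):
  F = 143
  Z = 105
  E = 114 − 43 = 71
  H = 60 + 4·143 + 5·105 − 5·71 = 802
  Y = 58 − 105 − 4·802 = -3255
  N = 263 − 2·105 + 6·(-3255) = -19477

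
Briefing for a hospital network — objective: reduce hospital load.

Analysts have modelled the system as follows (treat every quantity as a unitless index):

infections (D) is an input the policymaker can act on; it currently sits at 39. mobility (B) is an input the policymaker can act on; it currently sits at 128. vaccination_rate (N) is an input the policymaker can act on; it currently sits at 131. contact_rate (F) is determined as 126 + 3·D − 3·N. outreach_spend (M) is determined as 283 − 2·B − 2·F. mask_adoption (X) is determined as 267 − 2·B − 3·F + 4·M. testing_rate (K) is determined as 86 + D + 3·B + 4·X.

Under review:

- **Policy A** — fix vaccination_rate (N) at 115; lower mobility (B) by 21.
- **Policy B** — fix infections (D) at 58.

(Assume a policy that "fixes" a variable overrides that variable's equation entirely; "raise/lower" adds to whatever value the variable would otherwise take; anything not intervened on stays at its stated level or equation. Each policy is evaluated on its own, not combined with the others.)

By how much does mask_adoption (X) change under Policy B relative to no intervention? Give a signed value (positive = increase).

-627

Baseline:
  D = 39
  B = 128
  N = 131
  F = 126 + 3·39 − 3·131 = -150
  M = 283 − 2·128 − 2·(-150) = 327
  X = 267 − 2·128 − 3·(-150) + 4·327 = 1769
Policy B (D := 58):
  D = 58
  B = 128
  N = 131
  F = 126 + 3·58 − 3·131 = -93
  M = 283 − 2·128 − 2·(-93) = 213
  X = 267 − 2·128 − 3·(-93) + 4·213 = 1142
Change in X: 1142 − 1769 = -627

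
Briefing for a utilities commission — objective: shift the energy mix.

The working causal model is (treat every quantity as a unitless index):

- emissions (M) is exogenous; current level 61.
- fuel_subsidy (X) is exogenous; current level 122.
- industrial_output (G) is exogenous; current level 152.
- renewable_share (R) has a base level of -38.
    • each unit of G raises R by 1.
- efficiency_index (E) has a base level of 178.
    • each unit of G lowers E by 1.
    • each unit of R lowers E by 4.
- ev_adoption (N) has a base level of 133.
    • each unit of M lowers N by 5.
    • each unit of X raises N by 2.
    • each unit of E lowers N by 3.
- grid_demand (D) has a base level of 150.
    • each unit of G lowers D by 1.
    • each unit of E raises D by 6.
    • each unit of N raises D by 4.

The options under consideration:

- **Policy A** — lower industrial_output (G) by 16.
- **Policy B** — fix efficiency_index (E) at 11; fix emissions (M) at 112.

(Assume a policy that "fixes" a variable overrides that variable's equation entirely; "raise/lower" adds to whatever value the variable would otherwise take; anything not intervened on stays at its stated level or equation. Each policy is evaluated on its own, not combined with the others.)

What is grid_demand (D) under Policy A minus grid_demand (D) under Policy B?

Policy A (G − 16):
  M = 61
  X = 122
  G = 152 − 16 = 136
  R = -38 + 136 = 98
  E = 178 − 136 − 4·98 = -350
  N = 133 − 5·61 + 2·122 − 3·(-350) = 1122
  D = 150 − 136 + 6·(-350) + 4·1122 = 2402
Policy B (E := 11, M := 112):
  M = 112
  X = 122
  G = 152
  R = -38 + 152 = 114
  E = 11
  N = 133 − 5·112 + 2·122 − 3·11 = -216
  D = 150 − 152 + 6·11 + 4·(-216) = -800
D: 2402 − (-800) = 3202

3202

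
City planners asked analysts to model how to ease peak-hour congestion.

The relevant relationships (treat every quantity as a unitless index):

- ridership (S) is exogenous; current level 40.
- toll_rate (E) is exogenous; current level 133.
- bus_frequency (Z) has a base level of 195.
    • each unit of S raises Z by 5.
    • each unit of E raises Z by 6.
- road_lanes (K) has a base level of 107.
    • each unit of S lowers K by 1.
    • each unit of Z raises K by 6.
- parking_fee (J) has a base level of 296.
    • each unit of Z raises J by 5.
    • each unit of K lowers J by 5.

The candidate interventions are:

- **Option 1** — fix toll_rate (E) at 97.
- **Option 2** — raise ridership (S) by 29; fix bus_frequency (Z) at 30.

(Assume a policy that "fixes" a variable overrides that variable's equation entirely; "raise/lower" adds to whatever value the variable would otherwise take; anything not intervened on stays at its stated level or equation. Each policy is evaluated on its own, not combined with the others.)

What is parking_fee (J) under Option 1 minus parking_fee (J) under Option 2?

Option 1 (E := 97):
  S = 40
  E = 97
  Z = 195 + 5·40 + 6·97 = 977
  K = 107 − 40 + 6·977 = 5929
  J = 296 + 5·977 − 5·5929 = -24464
Option 2 (S + 29, Z := 30):
  S = 40 + 29 = 69
  E = 133
  Z = 30
  K = 107 − 69 + 6·30 = 218
  J = 296 + 5·30 − 5·218 = -644
J: -24464 − (-644) = -23820

-23820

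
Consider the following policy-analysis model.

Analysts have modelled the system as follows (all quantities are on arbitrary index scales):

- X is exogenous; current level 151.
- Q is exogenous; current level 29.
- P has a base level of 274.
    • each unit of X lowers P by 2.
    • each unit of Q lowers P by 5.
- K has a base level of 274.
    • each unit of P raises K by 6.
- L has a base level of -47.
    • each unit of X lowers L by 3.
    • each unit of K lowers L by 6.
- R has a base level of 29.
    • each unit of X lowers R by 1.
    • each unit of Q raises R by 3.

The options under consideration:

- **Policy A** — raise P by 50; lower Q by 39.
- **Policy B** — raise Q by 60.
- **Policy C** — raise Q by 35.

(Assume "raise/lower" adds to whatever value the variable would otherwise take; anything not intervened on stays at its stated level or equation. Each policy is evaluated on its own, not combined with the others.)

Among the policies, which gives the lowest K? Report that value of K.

Policy A (P + 50, Q − 39):
  X = 151
  Q = 29 − 39 = -10
  P = 274 − 2·151 − 5·(-10) (+50 from intervention) = 72
  K = 274 + 6·72 = 706
Policy B (Q + 60):
  X = 151
  Q = 29 + 60 = 89
  P = 274 − 2·151 − 5·89 = -473
  K = 274 + 6·(-473) = -2564
Policy C (Q + 35):
  X = 151
  Q = 29 + 35 = 64
  P = 274 − 2·151 − 5·64 = -348
  K = 274 + 6·(-348) = -1814
Comparing — Policy A: K=706, Policy B: K=-2564, Policy C: K=-1814. Lowest is -2564 (Policy B).

-2564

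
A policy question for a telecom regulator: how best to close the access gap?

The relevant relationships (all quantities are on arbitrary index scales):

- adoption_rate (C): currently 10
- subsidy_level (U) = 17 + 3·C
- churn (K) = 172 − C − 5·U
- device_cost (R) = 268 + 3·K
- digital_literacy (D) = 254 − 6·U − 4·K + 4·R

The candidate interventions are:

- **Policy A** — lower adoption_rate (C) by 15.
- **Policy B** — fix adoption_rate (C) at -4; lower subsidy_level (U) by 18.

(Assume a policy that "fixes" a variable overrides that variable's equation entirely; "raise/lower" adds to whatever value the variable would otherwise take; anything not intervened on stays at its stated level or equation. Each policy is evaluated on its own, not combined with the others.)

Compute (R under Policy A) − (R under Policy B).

-222

Policy A (C − 15):
  C = 10 − 15 = -5
  U = 17 + 3·(-5) = 2
  K = 172 − (-5) − 5·2 = 167
  R = 268 + 3·167 = 769
Policy B (C := -4, U − 18):
  C = -4
  U = 17 + 3·(-4) (−18 from intervention) = -13
  K = 172 − (-4) − 5·(-13) = 241
  R = 268 + 3·241 = 991
R: 769 − 991 = -222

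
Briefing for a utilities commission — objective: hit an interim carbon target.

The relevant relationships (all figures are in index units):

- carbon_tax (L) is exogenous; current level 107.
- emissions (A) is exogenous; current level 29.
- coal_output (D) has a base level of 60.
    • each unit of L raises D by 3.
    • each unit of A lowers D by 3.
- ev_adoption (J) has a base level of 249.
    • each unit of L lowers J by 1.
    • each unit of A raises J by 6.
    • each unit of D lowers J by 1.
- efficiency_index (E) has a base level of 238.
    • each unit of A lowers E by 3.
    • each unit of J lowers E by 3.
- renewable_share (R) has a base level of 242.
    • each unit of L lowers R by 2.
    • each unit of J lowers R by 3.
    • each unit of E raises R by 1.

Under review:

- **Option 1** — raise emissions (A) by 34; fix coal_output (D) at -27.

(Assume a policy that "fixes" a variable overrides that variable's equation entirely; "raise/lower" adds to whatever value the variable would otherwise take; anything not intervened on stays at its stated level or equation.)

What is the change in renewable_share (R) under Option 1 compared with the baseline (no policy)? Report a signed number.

-3252

Baseline:
  L = 107
  A = 29
  D = 60 + 3·107 − 3·29 = 294
  J = 249 − 107 + 6·29 − 294 = 22
  E = 238 − 3·29 − 3·22 = 85
  R = 242 − 2·107 − 3·22 + 85 = 47
Option 1 (A + 34, D := -27):
  L = 107
  A = 29 + 34 = 63
  D = -27
  J = 249 − 107 + 6·63 − (-27) = 547
  E = 238 − 3·63 − 3·547 = -1592
  R = 242 − 2·107 − 3·547 + (-1592) = -3205
Change in R: -3205 − 47 = -3252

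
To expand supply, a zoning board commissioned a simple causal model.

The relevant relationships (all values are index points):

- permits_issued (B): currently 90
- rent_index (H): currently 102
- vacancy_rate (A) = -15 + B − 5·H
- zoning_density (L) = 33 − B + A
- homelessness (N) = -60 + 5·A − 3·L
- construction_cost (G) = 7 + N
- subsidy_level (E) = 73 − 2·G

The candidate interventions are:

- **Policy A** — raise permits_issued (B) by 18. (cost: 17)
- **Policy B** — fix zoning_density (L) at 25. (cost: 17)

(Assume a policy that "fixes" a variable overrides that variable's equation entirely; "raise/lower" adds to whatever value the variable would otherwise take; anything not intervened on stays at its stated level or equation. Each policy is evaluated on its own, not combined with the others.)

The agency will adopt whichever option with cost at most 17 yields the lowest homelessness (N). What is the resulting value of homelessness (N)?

-2310

Policy A (B + 18):
  B = 90 + 18 = 108
  H = 102
  A = -15 + 108 − 5·102 = -417
  L = 33 − 108 + (-417) = -492
  N = -60 + 5·(-417) − 3·(-492) = -669
Policy B (L := 25):
  B = 90
  H = 102
  A = -15 + 90 − 5·102 = -435
  L = 25
  N = -60 + 5·(-435) − 3·25 = -2310
Comparing — Policy A: N=-669, Policy B: N=-2310. Lowest is -2310 (Policy B).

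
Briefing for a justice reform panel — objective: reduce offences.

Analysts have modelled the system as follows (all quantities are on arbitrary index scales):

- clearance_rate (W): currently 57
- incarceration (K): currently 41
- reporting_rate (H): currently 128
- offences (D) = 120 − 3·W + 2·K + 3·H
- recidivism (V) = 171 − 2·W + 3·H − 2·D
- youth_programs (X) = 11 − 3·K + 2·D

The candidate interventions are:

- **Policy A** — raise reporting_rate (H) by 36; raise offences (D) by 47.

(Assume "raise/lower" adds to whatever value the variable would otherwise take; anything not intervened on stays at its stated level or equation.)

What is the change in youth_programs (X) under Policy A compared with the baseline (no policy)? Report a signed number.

Baseline:
  W = 57
  K = 41
  H = 128
  D = 120 − 3·57 + 2·41 + 3·128 = 415
  X = 11 − 3·41 + 2·415 = 718
Policy A (H + 36, D + 47):
  W = 57
  K = 41
  H = 128 + 36 = 164
  D = 120 − 3·57 + 2·41 + 3·164 (+47 from intervention) = 570
  X = 11 − 3·41 + 2·570 = 1028
Change in X: 1028 − 718 = 310

310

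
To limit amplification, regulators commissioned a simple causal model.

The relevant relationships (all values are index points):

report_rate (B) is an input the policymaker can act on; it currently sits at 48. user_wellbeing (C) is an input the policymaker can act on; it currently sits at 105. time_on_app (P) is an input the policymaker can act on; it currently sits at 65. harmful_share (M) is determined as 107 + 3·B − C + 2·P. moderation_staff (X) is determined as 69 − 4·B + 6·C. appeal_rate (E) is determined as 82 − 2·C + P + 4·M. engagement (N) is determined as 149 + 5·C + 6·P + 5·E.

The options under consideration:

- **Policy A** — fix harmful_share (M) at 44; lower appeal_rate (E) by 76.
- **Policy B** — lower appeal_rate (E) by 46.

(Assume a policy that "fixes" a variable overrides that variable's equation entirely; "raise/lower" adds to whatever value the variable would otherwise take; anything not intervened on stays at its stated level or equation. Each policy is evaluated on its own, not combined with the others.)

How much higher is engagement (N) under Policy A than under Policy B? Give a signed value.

Policy A (M := 44, E − 76):
  B = 48
  C = 105
  P = 65
  M = 44
  E = 82 − 2·105 + 65 + 4·44 (−76 from intervention) = 37
  N = 149 + 5·105 + 6·65 + 5·37 = 1249
Policy B (E − 46):
  B = 48
  C = 105
  P = 65
  M = 107 + 3·48 − 105 + 2·65 = 276
  E = 82 − 2·105 + 65 + 4·276 (−46 from intervention) = 995
  N = 149 + 5·105 + 6·65 + 5·995 = 6039
N: 1249 − 6039 = -4790

-4790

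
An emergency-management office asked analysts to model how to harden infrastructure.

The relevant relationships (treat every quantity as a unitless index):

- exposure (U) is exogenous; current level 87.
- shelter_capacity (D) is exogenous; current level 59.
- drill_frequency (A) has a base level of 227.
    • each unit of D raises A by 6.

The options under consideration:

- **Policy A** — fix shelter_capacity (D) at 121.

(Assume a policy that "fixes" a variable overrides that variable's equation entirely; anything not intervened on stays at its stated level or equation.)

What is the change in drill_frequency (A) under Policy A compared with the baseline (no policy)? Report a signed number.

372

Baseline:
  D = 59
  A = 227 + 6·59 = 581
Policy A (D := 121):
  D = 121
  A = 227 + 6·121 = 953
Change in A: 953 − 581 = 372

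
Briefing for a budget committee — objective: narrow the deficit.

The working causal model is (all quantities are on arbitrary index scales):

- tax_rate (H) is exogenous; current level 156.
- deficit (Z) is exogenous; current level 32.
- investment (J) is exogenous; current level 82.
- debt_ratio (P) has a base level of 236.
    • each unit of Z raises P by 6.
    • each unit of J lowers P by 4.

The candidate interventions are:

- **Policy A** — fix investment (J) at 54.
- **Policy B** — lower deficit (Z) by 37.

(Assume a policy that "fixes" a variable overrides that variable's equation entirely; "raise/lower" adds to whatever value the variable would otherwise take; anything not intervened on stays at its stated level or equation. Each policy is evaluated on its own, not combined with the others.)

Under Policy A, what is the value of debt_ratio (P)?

212

Policy A (J := 54):
  Z = 32
  J = 54
  P = 236 + 6·32 − 4·54 = 212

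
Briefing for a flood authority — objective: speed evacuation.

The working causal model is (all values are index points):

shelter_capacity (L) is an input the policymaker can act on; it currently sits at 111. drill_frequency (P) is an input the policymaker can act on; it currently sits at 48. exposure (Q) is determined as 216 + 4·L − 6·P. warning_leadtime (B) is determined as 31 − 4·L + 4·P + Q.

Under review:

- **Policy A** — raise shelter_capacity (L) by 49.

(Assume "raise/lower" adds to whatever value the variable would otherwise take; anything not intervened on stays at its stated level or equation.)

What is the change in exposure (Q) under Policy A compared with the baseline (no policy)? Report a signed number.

196

Baseline:
  L = 111
  P = 48
  Q = 216 + 4·111 − 6·48 = 372
Policy A (L + 49):
  L = 111 + 49 = 160
  P = 48
  Q = 216 + 4·160 − 6·48 = 568
Change in Q: 568 − 372 = 196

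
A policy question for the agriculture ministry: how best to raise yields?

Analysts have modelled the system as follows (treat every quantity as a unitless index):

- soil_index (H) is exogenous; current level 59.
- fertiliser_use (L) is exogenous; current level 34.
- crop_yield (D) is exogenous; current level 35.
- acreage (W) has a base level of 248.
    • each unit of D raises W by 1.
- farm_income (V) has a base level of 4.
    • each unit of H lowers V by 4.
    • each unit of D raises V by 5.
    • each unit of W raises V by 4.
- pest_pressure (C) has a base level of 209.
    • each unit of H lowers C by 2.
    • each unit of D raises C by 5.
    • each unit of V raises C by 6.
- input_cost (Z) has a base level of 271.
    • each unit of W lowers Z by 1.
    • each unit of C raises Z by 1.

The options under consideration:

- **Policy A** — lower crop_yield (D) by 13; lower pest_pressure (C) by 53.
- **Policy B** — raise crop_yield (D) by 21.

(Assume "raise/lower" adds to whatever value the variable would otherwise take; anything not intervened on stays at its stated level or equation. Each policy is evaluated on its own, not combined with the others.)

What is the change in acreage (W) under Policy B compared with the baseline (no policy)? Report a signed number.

21

Baseline:
  D = 35
  W = 248 + 35 = 283
Policy B (D + 21):
  D = 35 + 21 = 56
  W = 248 + 56 = 304
Change in W: 304 − 283 = 21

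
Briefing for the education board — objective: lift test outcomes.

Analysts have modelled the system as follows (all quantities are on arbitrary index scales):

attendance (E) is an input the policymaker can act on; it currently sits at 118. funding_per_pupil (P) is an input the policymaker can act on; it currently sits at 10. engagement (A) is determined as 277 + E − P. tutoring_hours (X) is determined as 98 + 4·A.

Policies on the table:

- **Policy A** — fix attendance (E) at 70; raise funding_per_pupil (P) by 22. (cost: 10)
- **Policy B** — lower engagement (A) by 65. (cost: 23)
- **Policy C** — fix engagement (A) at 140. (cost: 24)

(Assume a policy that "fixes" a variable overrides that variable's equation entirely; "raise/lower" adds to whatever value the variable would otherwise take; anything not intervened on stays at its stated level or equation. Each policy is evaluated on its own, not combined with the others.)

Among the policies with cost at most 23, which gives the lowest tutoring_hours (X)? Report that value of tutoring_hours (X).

1358

Policy A (E := 70, P + 22):
  E = 70
  P = 10 + 22 = 32
  A = 277 + 70 − 32 = 315
  X = 98 + 4·315 = 1358
Policy B (A − 65):
  E = 118
  P = 10
  A = 277 + 118 − 10 (−65 from intervention) = 320
  X = 98 + 4·320 = 1378
Comparing — Policy A: X=1358, Policy B: X=1378. Lowest is 1358 (Policy A).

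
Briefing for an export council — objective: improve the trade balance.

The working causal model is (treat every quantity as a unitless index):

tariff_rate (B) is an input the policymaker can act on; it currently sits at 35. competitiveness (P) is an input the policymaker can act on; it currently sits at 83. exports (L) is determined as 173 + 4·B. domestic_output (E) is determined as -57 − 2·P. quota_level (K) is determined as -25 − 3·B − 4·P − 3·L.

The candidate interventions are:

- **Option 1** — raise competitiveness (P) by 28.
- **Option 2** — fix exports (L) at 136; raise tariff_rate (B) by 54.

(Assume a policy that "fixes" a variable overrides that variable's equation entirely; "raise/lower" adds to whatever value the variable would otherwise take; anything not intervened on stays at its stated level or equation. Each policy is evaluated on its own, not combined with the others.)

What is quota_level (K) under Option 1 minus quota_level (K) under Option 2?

-481

Option 1 (P + 28):
  B = 35
  P = 83 + 28 = 111
  L = 173 + 4·35 = 313
  K = -25 − 3·35 − 4·111 − 3·313 = -1513
Option 2 (L := 136, B + 54):
  B = 35 + 54 = 89
  P = 83
  L = 136
  K = -25 − 3·89 − 4·83 − 3·136 = -1032
K: -1513 − (-1032) = -481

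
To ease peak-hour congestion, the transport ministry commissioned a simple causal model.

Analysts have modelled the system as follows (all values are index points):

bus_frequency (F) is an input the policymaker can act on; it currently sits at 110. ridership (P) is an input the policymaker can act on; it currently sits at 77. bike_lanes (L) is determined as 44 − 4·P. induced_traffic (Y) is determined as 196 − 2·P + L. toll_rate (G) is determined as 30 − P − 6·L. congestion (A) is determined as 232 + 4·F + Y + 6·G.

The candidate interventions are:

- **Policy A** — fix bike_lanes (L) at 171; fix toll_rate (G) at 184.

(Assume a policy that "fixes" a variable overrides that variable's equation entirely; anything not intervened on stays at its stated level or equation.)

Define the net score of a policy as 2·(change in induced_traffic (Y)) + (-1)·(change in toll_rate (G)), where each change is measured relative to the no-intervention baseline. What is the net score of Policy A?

2223

Baseline:
  P = 77
  L = 44 − 4·77 = -264
  Y = 196 − 2·77 + (-264) = -222
  G = 30 − 77 − 6·(-264) = 1537
Policy A (L := 171, G := 184):
  P = 77
  L = 171
  Y = 196 − 2·77 + 171 = 213
  G = 184
ΔY = 213 − (-222) = 435; ΔG = 184 − 1537 = -1353
Score = 2·435 + (-1)·(-1353) = 2223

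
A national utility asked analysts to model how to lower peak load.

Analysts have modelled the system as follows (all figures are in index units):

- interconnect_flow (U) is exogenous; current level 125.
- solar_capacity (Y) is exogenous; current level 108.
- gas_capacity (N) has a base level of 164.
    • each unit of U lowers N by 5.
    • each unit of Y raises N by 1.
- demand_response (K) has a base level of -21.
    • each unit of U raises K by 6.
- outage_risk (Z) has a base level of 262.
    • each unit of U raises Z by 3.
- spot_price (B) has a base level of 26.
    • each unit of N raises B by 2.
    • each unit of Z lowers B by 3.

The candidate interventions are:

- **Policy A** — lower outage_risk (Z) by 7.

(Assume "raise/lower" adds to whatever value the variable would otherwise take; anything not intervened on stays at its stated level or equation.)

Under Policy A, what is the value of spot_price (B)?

-2570

Policy A (Z − 7):
  U = 125
  Y = 108
  N = 164 − 5·125 + 108 = -353
  Z = 262 + 3·125 (−7 from intervention) = 630
  B = 26 + 2·(-353) − 3·630 = -2570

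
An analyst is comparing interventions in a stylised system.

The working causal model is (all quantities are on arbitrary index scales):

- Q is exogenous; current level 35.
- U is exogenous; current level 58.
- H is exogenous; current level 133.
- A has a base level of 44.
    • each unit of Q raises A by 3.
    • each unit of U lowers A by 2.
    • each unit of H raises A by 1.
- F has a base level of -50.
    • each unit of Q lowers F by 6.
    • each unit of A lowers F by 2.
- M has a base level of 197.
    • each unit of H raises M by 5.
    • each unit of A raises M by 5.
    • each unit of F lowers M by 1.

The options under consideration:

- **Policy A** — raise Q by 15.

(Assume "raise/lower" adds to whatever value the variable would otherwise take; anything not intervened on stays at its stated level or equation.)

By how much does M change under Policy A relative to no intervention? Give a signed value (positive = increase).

Baseline:
  Q = 35
  U = 58
  H = 133
  A = 44 + 3·35 − 2·58 + 133 = 166
  F = -50 − 6·35 − 2·166 = -592
  M = 197 + 5·133 + 5·166 − (-592) = 2284
Policy A (Q + 15):
  Q = 35 + 15 = 50
  U = 58
  H = 133
  A = 44 + 3·50 − 2·58 + 133 = 211
  F = -50 − 6·50 − 2·211 = -772
  M = 197 + 5·133 + 5·211 − (-772) = 2689
Change in M: 2689 − 2284 = 405

405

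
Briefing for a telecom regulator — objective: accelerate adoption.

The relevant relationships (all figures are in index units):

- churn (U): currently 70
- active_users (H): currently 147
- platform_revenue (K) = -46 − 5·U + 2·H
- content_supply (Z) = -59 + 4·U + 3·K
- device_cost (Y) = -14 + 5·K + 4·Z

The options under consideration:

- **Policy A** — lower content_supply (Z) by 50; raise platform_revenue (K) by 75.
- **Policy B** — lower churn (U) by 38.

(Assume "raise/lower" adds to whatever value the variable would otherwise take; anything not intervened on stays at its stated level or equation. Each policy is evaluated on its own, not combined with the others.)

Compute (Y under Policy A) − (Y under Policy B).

Policy A (Z − 50, K + 75):
  U = 70
  H = 147
  K = -46 − 5·70 + 2·147 (+75 from intervention) = -27
  Z = -59 + 4·70 + 3·(-27) (−50 from intervention) = 90
  Y = -14 + 5·(-27) + 4·90 = 211
Policy B (U − 38):
  U = 70 − 38 = 32
  H = 147
  K = -46 − 5·32 + 2·147 = 88
  Z = -59 + 4·32 + 3·88 = 333
  Y = -14 + 5·88 + 4·333 = 1758
Y: 211 − 1758 = -1547

-1547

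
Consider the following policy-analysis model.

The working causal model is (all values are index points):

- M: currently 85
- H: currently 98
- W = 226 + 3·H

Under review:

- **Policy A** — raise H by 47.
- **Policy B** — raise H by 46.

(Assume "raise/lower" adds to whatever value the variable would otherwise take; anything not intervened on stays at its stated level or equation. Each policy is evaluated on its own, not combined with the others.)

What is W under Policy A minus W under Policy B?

3

Policy A (H + 47):
  H = 98 + 47 = 145
  W = 226 + 3·145 = 661
Policy B (H + 46):
  H = 98 + 46 = 144
  W = 226 + 3·144 = 658
W: 661 − 658 = 3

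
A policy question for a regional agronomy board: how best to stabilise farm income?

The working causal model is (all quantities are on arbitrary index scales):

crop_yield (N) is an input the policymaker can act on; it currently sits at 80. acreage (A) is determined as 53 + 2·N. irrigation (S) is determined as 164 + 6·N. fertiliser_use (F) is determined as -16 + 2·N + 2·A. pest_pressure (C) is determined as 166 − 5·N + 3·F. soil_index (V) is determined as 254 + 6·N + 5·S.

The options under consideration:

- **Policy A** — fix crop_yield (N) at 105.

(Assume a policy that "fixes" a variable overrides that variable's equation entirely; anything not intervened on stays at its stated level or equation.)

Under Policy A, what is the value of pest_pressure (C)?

1801

Policy A (N := 105):
  N = 105
  A = 53 + 2·105 = 263
  F = -16 + 2·105 + 2·263 = 720
  C = 166 − 5·105 + 3·720 = 1801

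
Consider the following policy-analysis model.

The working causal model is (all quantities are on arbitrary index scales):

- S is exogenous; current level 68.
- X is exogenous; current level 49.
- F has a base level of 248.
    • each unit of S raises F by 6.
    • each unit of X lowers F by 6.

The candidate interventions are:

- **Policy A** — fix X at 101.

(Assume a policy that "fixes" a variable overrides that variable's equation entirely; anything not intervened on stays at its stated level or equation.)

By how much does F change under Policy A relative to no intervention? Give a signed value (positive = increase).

Baseline:
  S = 68
  X = 49
  F = 248 + 6·68 − 6·49 = 362
Policy A (X := 101):
  S = 68
  X = 101
  F = 248 + 6·68 − 6·101 = 50
Change in F: 50 − 362 = -312

-312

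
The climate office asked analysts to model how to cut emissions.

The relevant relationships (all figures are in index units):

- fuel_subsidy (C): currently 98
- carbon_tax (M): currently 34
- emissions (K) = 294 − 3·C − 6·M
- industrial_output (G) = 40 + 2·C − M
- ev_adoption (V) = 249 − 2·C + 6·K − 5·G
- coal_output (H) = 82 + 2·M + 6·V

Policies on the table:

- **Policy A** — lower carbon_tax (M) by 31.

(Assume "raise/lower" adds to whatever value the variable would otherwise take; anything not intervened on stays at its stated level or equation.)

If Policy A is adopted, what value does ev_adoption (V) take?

Policy A (M − 31):
  C = 98
  M = 34 − 31 = 3
  K = 294 − 3·98 − 6·3 = -18
  G = 40 + 2·98 − 3 = 233
  V = 249 − 2·98 + 6·(-18) − 5·233 = -1220

-1220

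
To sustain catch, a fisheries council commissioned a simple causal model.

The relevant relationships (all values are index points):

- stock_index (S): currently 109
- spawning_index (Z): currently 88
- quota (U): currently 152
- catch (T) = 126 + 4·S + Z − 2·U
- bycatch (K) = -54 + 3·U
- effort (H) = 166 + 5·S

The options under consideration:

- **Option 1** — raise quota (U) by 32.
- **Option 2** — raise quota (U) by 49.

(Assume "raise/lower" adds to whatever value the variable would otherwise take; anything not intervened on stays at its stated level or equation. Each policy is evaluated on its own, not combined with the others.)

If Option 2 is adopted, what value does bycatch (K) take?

549

Option 2 (U + 49):
  U = 152 + 49 = 201
  K = -54 + 3·201 = 549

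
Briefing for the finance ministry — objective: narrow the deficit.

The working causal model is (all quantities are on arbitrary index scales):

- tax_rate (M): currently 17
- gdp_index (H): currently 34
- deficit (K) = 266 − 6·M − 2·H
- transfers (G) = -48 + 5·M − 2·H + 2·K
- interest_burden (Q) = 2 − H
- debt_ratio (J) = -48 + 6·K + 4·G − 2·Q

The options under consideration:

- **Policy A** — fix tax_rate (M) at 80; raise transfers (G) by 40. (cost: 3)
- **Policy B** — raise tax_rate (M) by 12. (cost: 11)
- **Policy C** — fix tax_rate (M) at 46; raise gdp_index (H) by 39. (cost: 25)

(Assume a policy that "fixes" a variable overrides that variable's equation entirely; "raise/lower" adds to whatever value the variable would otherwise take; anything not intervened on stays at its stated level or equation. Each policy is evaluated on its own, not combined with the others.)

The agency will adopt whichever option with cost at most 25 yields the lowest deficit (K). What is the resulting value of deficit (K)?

Policy A (M := 80, G + 40):
  M = 80
  H = 34
  K = 266 − 6·80 − 2·34 = -282
Policy B (M + 12):
  M = 17 + 12 = 29
  H = 34
  K = 266 − 6·29 − 2·34 = 24
Policy C (M := 46, H + 39):
  M = 46
  H = 34 + 39 = 73
  K = 266 − 6·46 − 2·73 = -156
Comparing — Policy A: K=-282, Policy B: K=24, Policy C: K=-156. Lowest is -282 (Policy A).

-282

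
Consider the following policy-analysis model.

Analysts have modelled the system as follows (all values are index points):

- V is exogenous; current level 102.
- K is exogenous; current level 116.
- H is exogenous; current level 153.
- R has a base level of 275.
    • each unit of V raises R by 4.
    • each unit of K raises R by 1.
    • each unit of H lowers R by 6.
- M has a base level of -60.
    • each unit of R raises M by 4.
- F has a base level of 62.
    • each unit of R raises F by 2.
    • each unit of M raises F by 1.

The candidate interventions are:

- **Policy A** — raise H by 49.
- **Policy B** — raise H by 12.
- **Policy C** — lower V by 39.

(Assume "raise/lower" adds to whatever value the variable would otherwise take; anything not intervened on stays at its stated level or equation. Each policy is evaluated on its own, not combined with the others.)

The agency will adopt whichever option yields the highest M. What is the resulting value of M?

-824

Policy A (H + 49):
  V = 102
  K = 116
  H = 153 + 49 = 202
  R = 275 + 4·102 + 116 − 6·202 = -413
  M = -60 + 4·(-413) = -1712
Policy B (H + 12):
  V = 102
  K = 116
  H = 153 + 12 = 165
  R = 275 + 4·102 + 116 − 6·165 = -191
  M = -60 + 4·(-191) = -824
Policy C (V − 39):
  V = 102 − 39 = 63
  K = 116
  H = 153
  R = 275 + 4·63 + 116 − 6·153 = -275
  M = -60 + 4·(-275) = -1160
Comparing — Policy A: M=-1712, Policy B: M=-824, Policy C: M=-1160. Highest is -824 (Policy B).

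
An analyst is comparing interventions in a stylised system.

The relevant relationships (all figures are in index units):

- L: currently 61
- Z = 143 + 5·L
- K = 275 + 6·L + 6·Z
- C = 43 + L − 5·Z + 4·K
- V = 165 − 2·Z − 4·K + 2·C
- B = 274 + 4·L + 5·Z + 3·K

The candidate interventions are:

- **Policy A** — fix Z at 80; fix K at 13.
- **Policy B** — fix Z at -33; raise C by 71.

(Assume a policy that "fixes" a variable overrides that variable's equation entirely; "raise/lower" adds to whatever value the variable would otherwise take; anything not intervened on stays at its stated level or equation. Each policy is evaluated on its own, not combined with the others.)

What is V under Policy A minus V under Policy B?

-3218

Policy A (Z := 80, K := 13):
  L = 61
  Z = 80
  K = 13
  C = 43 + 61 − 5·80 + 4·13 = -244
  V = 165 − 2·80 − 4·13 + 2·(-244) = -535
Policy B (Z := -33, C + 71):
  L = 61
  Z = -33
  K = 275 + 6·61 + 6·(-33) = 443
  C = 43 + 61 − 5·(-33) + 4·443 (+71 from intervention) = 2112
  V = 165 − 2·(-33) − 4·443 + 2·2112 = 2683
V: -535 − 2683 = -3218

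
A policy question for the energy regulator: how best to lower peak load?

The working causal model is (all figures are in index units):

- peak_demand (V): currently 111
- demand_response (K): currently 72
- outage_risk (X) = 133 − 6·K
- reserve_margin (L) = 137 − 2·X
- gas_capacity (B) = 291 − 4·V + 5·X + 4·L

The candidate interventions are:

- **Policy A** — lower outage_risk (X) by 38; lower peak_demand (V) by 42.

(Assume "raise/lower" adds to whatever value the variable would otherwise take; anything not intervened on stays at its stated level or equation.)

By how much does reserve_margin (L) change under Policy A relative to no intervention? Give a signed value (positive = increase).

76

Baseline:
  K = 72
  X = 133 − 6·72 = -299
  L = 137 − 2·(-299) = 735
Policy A (X − 38, V − 42):
  K = 72
  X = 133 − 6·72 (−38 from intervention) = -337
  L = 137 − 2·(-337) = 811
Change in L: 811 − 735 = 76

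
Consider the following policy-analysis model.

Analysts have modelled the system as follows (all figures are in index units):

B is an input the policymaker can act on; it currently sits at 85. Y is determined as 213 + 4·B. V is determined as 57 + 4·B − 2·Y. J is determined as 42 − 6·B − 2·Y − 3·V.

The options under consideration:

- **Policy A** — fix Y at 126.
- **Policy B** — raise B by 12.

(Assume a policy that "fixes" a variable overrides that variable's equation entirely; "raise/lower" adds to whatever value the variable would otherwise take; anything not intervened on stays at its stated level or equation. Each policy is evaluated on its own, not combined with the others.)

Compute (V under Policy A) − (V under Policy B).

Policy A (Y := 126):
  B = 85
  Y = 126
  V = 57 + 4·85 − 2·126 = 145
Policy B (B + 12):
  B = 85 + 12 = 97
  Y = 213 + 4·97 = 601
  V = 57 + 4·97 − 2·601 = -757
V: 145 − (-757) = 902

902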